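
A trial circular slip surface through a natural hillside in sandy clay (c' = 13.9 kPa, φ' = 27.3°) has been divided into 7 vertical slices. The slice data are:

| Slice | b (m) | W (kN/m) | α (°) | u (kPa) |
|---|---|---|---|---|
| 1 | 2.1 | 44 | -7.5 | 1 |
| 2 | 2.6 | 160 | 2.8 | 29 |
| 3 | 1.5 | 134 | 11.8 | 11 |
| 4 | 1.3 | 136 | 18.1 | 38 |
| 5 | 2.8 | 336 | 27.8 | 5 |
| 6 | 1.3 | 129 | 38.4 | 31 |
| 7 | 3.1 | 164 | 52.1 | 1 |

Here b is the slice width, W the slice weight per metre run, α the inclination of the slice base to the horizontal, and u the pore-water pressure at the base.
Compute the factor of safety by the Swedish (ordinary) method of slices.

FS = 1.43

Ordinary method of slices: FS = Σ[c'·Δl_i + (W_i cosα_i − u_i·Δl_i)·tanφ'] / Σ W_i sinα_i, with Δl_i = b_i / cosα_i.
Slice 1: Δl = 2.1/cos(-7.5°) = 2.118 m; N'_1 = 44·cos(-7.5°) − 1·2.118 = 41.5; c'Δl = 29.44; W sinα = -5.7
Slice 2: Δl = 2.6/cos2.8° = 2.603 m; N'_2 = 160·cos2.8° − 29·2.603 = 84.3; c'Δl = 36.18; W sinα = 7.8
Slice 3: Δl = 1.5/cos11.8° = 1.532 m; N'_3 = 134·cos11.8° − 11·1.532 = 114.3; c'Δl = 21.30; W sinα = 27.4
Slice 4: Δl = 1.3/cos18.1° = 1.368 m; N'_4 = 136·cos18.1° − 38·1.368 = 77.3; c'Δl = 19.01; W sinα = 42.3
Slice 5: Δl = 2.8/cos27.8° = 3.165 m; N'_5 = 336·cos27.8° − 5·3.165 = 281.4; c'Δl = 44.00; W sinα = 156.7
Slice 6: Δl = 1.3/cos38.4° = 1.659 m; N'_6 = 129·cos38.4° − 31·1.659 = 49.7; c'Δl = 23.06; W sinα = 80.1
Slice 7: Δl = 3.1/cos52.1° = 5.047 m; N'_7 = 164·cos52.1° − 1·5.047 = 95.7; c'Δl = 70.15; W sinα = 129.4
Σc'Δl = 243.1 kN/m; ΣN' = 744.2 kN/m; ΣW sinα = 438.0 kN/m
Resisting = 243.1 + 744.2·tan27.3° = 243.1 + 384.1 = 627.2 kN/m
FS = 627.2 / 438.0 = 1.432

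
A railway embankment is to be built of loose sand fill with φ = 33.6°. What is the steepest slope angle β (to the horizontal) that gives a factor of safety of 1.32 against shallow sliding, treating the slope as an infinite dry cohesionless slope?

For an infinite dry cohesionless slope FS = tanφ/tanβ, so tanβ = tanφ / FS.
tanβ = tan33.6° / 1.32 = 0.6644 / 1.32 = 0.5033
β = arctan(0.5033) = 26.72°

β = 26.7°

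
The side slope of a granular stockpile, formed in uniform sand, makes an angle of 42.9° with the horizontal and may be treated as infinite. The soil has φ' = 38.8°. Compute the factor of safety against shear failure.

FS = 0.87

For a dry cohesionless infinite slope the factor of safety is FS = tanφ' / tanβ.
FS = tan38.8° / tan42.9° = 0.8040 / 0.9293 = 0.865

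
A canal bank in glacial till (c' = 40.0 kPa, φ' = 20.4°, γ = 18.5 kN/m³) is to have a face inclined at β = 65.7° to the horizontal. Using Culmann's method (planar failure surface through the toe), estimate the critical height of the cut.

H_c = 24.91 m

Culmann's analysis gives the critical failure plane at α_cr = (β + φ')/2 = (65.7 + 20.4)/2 = 43.0°, and the critical height
H_c = (4c'/γ) · sinβ cosφ' / [1 − cos(β − φ')]
    = (4·40.0/18.5) · sin65.7°·cos20.4° / [1 − cos(45.3°)]
    = 8.649 · 0.9114·0.9373 / [1 − 0.7034]
    = 8.649 · 0.8542 / 0.2966
    = 24.91 m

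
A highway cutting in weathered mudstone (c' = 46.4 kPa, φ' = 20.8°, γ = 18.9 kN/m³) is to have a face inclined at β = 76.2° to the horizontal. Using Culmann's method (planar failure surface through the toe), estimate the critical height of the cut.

Culmann's analysis gives the critical failure plane at α_cr = (β + φ')/2 = (76.2 + 20.8)/2 = 48.5°, and the critical height
H_c = (4c'/γ) · sinβ cosφ' / [1 − cos(β − φ')]
    = (4·46.4/18.9) · sin76.2°·cos20.8° / [1 − cos(55.4°)]
    = 9.820 · 0.9711·0.9348 / [1 − 0.5678]
    = 9.820 · 0.9078 / 0.4322
    = 20.63 m

H_c = 20.63 m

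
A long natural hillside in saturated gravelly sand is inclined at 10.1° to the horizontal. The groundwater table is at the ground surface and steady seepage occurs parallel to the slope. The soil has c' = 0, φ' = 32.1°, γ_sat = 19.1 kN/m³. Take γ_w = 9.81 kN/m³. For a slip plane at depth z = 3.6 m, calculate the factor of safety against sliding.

FS = 1.71

With seepage parallel to the slope and the water table at the surface, the effective normal stress on the slip plane uses the buoyant unit weight γ' = γ_sat − γ_w while the driving shear stress uses γ_sat:
FS = [c' + γ' z cos²β tanφ'] / [γ_sat z sinβ cosβ]
(For c' = 0 this reduces to FS = (γ'/γ_sat)·tanφ'/tanβ.)
γ' = 19.1 − 9.81 = 9.29 kN/m³
Numerator = 0.0 + 9.29·3.6·cos²10.1°·tan32.1° = 0.0 + 9.29·3.6·0.9692·0.6273 = 20.334 kPa
Denominator = 19.1·3.6·sin10.1°·cos10.1° = 19.1·3.6·0.1754·0.9845 = 11.871 kPa
FS = 20.334 / 11.871 = 1.713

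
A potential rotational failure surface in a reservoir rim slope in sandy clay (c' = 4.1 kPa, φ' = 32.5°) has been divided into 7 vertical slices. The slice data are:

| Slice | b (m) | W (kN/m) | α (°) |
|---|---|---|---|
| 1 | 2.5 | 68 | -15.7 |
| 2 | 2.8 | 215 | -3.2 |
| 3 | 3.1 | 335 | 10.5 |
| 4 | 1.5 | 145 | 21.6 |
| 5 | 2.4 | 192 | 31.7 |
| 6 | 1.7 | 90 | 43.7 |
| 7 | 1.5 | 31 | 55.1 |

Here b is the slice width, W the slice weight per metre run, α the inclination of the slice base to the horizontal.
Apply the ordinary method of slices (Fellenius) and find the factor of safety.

FS = 2.59

Ordinary method of slices: FS = Σ[c'·Δl_i + (W_i cosα_i)·tanφ'] / Σ W_i sinα_i, with Δl_i = b_i / cosα_i.
Slice 1: Δl = 2.5/cos(-15.7°) = 2.597 m; N'_1 = 68·cos(-15.7°) = 65.5; c'Δl = 10.65; W sinα = -18.4
Slice 2: Δl = 2.8/cos(-3.2°) = 2.804 m; N'_2 = 215·cos(-3.2°) = 214.7; c'Δl = 11.50; W sinα = -12.0
Slice 3: Δl = 3.1/cos10.5° = 3.153 m; N'_3 = 335·cos10.5° = 329.4; c'Δl = 12.93; W sinα = 61.0
Slice 4: Δl = 1.5/cos21.6° = 1.613 m; N'_4 = 145·cos21.6° = 134.8; c'Δl = 6.61; W sinα = 53.4
Slice 5: Δl = 2.4/cos31.7° = 2.821 m; N'_5 = 192·cos31.7° = 163.4; c'Δl = 11.57; W sinα = 100.9
Slice 6: Δl = 1.7/cos43.7° = 2.351 m; N'_6 = 90·cos43.7° = 65.1; c'Δl = 9.64; W sinα = 62.2
Slice 7: Δl = 1.5/cos55.1° = 2.622 m; N'_7 = 31·cos55.1° = 17.7; c'Δl = 10.75; W sinα = 25.4
Σc'Δl = 73.6 kN/m; ΣN' = 990.5 kN/m; ΣW sinα = 272.5 kN/m
Resisting = 73.6 + 990.5·tan32.5° = 73.6 + 631.0 = 704.7 kN/m
FS = 704.7 / 272.5 = 2.586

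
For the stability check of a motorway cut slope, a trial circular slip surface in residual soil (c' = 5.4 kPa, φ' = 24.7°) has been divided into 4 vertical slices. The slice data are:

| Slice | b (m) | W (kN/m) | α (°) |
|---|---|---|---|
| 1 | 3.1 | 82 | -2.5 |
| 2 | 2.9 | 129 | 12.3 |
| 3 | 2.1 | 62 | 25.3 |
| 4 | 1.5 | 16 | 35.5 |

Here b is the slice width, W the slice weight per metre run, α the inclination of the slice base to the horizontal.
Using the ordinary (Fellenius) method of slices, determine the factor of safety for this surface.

Ordinary method of slices: FS = Σ[c'·Δl_i + (W_i cosα_i)·tanφ'] / Σ W_i sinα_i, with Δl_i = b_i / cosα_i.
Slice 1: Δl = 3.1/cos(-2.5°) = 3.103 m; N'_1 = 82·cos(-2.5°) = 81.9; c'Δl = 16.76; W sinα = -3.6
Slice 2: Δl = 2.9/cos12.3° = 2.968 m; N'_2 = 129·cos12.3° = 126.0; c'Δl = 16.03; W sinα = 27.5
Slice 3: Δl = 2.1/cos25.3° = 2.323 m; N'_3 = 62·cos25.3° = 56.1; c'Δl = 12.54; W sinα = 26.5
Slice 4: Δl = 1.5/cos35.5° = 1.842 m; N'_4 = 16·cos35.5° = 13.0; c'Δl = 9.95; W sinα = 9.3
Σc'Δl = 55.3 kN/m; ΣN' = 277.0 kN/m; ΣW sinα = 59.7 kN/m
Resisting = 55.3 + 277.0·tan24.7° = 55.3 + 127.4 = 182.7 kN/m
FS = 182.7 / 59.7 = 3.061

FS = 3.06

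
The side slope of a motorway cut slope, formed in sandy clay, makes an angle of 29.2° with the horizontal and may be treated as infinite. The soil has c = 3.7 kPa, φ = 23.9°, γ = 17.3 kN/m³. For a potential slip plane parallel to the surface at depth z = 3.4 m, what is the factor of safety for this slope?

For an infinite slope with a slip plane parallel to the surface (no pore pressure): FS = [c + γz cos²β tanφ] / [γz sinβ cosβ].
γz = 17.3·3.4 = 58.82 kN/m²
Numerator = 3.7 + 58.82·cos²29.2°·tan23.9° = 3.7 + 58.82·0.7620·0.4431 = 23.562 kPa
Denominator = 58.82·sin29.2°·cos29.2° = 58.82·0.4879·0.8729 = 25.049 kPa
FS = 23.562 / 25.049 = 0.941

FS = 0.94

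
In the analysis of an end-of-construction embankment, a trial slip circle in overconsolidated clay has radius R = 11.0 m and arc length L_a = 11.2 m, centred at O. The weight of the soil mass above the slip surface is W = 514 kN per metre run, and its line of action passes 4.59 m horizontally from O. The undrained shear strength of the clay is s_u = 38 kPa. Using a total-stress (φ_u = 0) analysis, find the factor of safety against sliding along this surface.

FS = 1.98

Taking moments about the centre O, the resisting moment is provided by the undrained shear strength acting along the arc:
M_R = s_u·L_a·R = 38·11.20·11.0 = 4681.6 kN·m/m
M_D = W·d = 514·4.59 = 2359.3 kN·m/m
FS = M_R / M_D = 4681.6 / 2359.3 = 1.984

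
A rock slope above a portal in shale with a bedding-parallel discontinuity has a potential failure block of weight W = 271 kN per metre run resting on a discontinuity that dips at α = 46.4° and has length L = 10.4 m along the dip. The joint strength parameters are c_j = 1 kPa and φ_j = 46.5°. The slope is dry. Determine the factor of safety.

FS = 1.06

Resolving the block weight along and normal to the plane and applying the Mohr–Coulomb strength on the joint:
N' = W cosα = 271·cos46.4° = 186.9 kN/m
Driving force T = W sinα = 271·sin46.4° = 196.3 kN/m
Resisting force R = c_j·L + N'·tanφ_j = 1·10.4 + 186.9·tan46.5° = 10.4 + 196.9 = 207.3 kN/m
FS = R / T = 207.3 / 196.3 = 1.056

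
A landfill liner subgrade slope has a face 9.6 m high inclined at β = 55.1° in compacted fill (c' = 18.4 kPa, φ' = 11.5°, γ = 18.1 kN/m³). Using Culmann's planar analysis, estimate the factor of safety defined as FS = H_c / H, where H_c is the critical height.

H_c = (4c'/γ) · sinβ cosφ' / [1 − cos(β − φ')]
    = (4·18.4/18.1) · sin55.1°·cos11.5° / [1 − cos43.6°]
    = 4.066 · 0.8037 / 0.2758 = 11.85 m
FS = H_c / H = 11.85 / 9.6 = 1.234

FS = 1.23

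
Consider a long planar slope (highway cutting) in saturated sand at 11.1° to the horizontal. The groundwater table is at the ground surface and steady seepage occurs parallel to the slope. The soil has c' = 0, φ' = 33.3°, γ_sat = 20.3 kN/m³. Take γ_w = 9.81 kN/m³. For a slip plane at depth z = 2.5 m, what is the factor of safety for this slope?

FS = 1.73

With seepage parallel to the slope and the water table at the surface, the effective normal stress on the slip plane uses the buoyant unit weight γ' = γ_sat − γ_w while the driving shear stress uses γ_sat:
FS = [c' + γ' z cos²β tanφ'] / [γ_sat z sinβ cosβ]
(For c' = 0 this reduces to FS = (γ'/γ_sat)·tanφ'/tanβ.)
γ' = 20.3 − 9.81 = 10.49 kN/m³
Numerator = 0.0 + 10.49·2.5·cos²11.1°·tan33.3° = 0.0 + 10.49·2.5·0.9629·0.6569 = 16.588 kPa
Denominator = 20.3·2.5·sin11.1°·cos11.1° = 20.3·2.5·0.1925·0.9813 = 9.588 kPa
FS = 16.588 / 9.588 = 1.730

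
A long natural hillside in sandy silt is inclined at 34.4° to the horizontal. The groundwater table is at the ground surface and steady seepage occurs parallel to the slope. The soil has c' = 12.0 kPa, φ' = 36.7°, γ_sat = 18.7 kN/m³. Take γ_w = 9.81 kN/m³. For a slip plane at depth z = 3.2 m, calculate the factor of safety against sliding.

FS = 0.95

With seepage parallel to the slope and the water table at the surface, the effective normal stress on the slip plane uses the buoyant unit weight γ' = γ_sat − γ_w while the driving shear stress uses γ_sat:
FS = [c' + γ' z cos²β tanφ'] / [γ_sat z sinβ cosβ]
γ' = 18.7 − 9.81 = 8.89 kN/m³
Numerator = 12.0 + 8.89·3.2·cos²34.4°·tan36.7° = 12.0 + 8.89·3.2·0.6808·0.7454 = 26.436 kPa
Denominator = 18.7·3.2·sin34.4°·cos34.4° = 18.7·3.2·0.5650·0.8251 = 27.895 kPa
FS = 26.436 / 27.895 = 0.948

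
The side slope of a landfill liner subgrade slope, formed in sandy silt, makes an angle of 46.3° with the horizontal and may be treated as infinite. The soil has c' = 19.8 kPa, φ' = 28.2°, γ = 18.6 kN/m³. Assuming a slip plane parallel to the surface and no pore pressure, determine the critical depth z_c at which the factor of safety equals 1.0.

z_c = 4.37 m

Setting FS = 1.00 in FS = [c' + γz cos²β tanφ'] / [γz sinβ cosβ] and solving for z:
z = c' / [γ cosβ (FS·sinβ − cosβ·tanφ')]
  = 19.8 / [18.6·cos46.3°·(1.00·sin46.3° − cos46.3°·tan28.2°)]
  = 19.8 / [18.6·0.6909·(1.00·0.7230 − 0.6909·0.5362)]
  = 19.8 / 4.5300 = 4.371 m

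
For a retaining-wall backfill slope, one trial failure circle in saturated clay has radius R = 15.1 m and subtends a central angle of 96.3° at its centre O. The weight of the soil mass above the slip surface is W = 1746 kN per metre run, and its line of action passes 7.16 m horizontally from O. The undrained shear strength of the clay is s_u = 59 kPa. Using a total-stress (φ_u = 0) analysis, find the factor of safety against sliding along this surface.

Taking moments about the centre O, the resisting moment is provided by the undrained shear strength acting along the arc:
Arc length L_a = R·θ = 15.1·(96.3°·π/180) = 15.1·1.6808 = 25.38 m
M_R = s_u·L_a·R = 59·25.38·15.1 = 22610.5 kN·m/m
M_D = W·d = 1746·7.16 = 12501.4 kN·m/m
FS = M_R / M_D = 22610.5 / 12501.4 = 1.809

FS = 1.81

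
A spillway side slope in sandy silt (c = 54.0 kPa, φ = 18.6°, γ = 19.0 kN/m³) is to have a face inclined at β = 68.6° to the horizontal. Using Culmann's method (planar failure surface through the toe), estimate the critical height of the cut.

H_c = 28.08 m

Culmann's analysis gives the critical failure plane at α_cr = (β + φ)/2 = (68.6 + 18.6)/2 = 43.6°, and the critical height
H_c = (4c/γ) · sinβ cosφ / [1 − cos(β − φ)]
    = (4·54.0/19.0) · sin68.6°·cos18.6° / [1 − cos(50.0°)]
    = 11.368 · 0.9311·0.9478 / [1 − 0.6428]
    = 11.368 · 0.8824 / 0.3572
    = 28.08 m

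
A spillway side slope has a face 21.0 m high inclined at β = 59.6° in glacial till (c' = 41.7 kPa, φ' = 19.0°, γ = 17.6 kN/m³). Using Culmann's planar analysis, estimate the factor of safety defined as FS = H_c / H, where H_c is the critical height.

H_c = (4c'/γ) · sinβ cosφ' / [1 − cos(β − φ')]
    = (4·41.7/17.6) · sin59.6°·cos19.0° / [1 − cos40.6°]
    = 9.477 · 0.8155 / 0.2407 = 32.11 m
FS = H_c / H = 32.11 / 21.0 = 1.529

FS = 1.53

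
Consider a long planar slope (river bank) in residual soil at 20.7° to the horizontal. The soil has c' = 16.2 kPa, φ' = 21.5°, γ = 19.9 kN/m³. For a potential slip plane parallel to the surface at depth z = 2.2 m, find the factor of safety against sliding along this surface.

FS = 2.16

For an infinite slope with a slip plane parallel to the surface (no pore pressure): FS = [c' + γz cos²β tanφ'] / [γz sinβ cosβ].
γz = 19.9·2.2 = 43.78 kN/m²
Numerator = 16.2 + 43.78·cos²20.7°·tan21.5° = 16.2 + 43.78·0.8751·0.3939 = 31.291 kPa
Denominator = 43.78·sin20.7°·cos20.7° = 43.78·0.3535·0.9354 = 14.476 kPa
FS = 31.291 / 14.476 = 2.162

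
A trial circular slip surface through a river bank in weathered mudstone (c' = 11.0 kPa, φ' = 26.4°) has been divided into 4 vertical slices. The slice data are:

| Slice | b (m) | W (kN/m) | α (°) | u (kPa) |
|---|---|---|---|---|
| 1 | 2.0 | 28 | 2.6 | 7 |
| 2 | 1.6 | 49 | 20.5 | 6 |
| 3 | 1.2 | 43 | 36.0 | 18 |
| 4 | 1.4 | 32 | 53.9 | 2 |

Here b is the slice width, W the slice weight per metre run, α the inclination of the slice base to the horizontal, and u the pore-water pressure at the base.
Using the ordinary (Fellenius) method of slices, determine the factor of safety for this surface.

FS = 1.71

Ordinary method of slices: FS = Σ[c'·Δl_i + (W_i cosα_i − u_i·Δl_i)·tanφ'] / Σ W_i sinα_i, with Δl_i = b_i / cosα_i.
Slice 1: Δl = 2.0/cos2.6° = 2.002 m; N'_1 = 28·cos2.6° − 7·2.002 = 14.0; c'Δl = 22.02; W sinα = 1.3
Slice 2: Δl = 1.6/cos20.5° = 1.708 m; N'_2 = 49·cos20.5° − 6·1.708 = 35.6; c'Δl = 18.79; W sinα = 17.2
Slice 3: Δl = 1.2/cos36.0° = 1.483 m; N'_3 = 43·cos36.0° − 18·1.483 = 8.1; c'Δl = 16.32; W sinα = 25.3
Slice 4: Δl = 1.4/cos53.9° = 2.376 m; N'_4 = 32·cos53.9° − 2·2.376 = 14.1; c'Δl = 26.14; W sinα = 25.9
Σc'Δl = 83.3 kN/m; ΣN' = 71.8 kN/m; ΣW sinα = 69.6 kN/m
Resisting = 83.3 + 71.8·tan26.4° = 83.3 + 35.6 = 118.9 kN/m
FS = 118.9 / 69.6 = 1.709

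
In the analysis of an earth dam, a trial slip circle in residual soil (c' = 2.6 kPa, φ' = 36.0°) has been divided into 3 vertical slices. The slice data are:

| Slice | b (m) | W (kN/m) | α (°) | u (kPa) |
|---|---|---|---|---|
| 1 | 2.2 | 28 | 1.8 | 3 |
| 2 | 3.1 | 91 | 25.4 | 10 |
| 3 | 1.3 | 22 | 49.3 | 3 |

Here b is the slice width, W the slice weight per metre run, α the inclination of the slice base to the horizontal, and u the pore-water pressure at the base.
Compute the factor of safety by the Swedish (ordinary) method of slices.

Ordinary method of slices: FS = Σ[c'·Δl_i + (W_i cosα_i − u_i·Δl_i)·tanφ'] / Σ W_i sinα_i, with Δl_i = b_i / cosα_i.
Slice 1: Δl = 2.2/cos1.8° = 2.201 m; N'_1 = 28·cos1.8° − 3·2.201 = 21.4; c'Δl = 5.72; W sinα = 0.9
Slice 2: Δl = 3.1/cos25.4° = 3.432 m; N'_2 = 91·cos25.4° − 10·3.432 = 47.9; c'Δl = 8.92; W sinα = 39.0
Slice 3: Δl = 1.3/cos49.3° = 1.994 m; N'_3 = 22·cos49.3° − 3·1.994 = 8.4; c'Δl = 5.18; W sinα = 16.7
Σc'Δl = 19.8 kN/m; ΣN' = 77.6 kN/m; ΣW sinα = 56.6 kN/m
Resisting = 19.8 + 77.6·tan36.0° = 19.8 + 56.4 = 76.2 kN/m
FS = 76.2 / 56.6 = 1.347

FS = 1.35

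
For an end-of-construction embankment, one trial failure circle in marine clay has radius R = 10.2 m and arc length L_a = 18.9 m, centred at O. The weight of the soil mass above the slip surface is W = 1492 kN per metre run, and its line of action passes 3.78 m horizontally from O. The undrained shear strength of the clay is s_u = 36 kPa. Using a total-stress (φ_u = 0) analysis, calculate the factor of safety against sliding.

Taking moments about the centre O, the resisting moment is provided by the undrained shear strength acting along the arc:
M_R = s_u·L_a·R = 36·18.90·10.2 = 6940.1 kN·m/m
M_D = W·d = 1492·3.78 = 5639.8 kN·m/m
FS = M_R / M_D = 6940.1 / 5639.8 = 1.231

FS = 1.23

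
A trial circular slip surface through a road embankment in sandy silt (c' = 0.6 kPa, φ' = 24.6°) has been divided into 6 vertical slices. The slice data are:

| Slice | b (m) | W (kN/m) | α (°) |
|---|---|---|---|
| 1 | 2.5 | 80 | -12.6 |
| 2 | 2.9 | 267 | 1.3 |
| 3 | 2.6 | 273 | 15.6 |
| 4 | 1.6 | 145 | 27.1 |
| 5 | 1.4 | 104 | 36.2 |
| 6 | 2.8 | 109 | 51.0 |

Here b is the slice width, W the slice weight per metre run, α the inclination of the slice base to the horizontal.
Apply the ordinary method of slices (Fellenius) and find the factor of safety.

Ordinary method of slices: FS = Σ[c'·Δl_i + (W_i cosα_i)·tanφ'] / Σ W_i sinα_i, with Δl_i = b_i / cosα_i.
Slice 1: Δl = 2.5/cos(-12.6°) = 2.562 m; N'_1 = 80·cos(-12.6°) = 78.1; c'Δl = 1.54; W sinα = -17.5
Slice 2: Δl = 2.9/cos1.3° = 2.901 m; N'_2 = 267·cos1.3° = 266.9; c'Δl = 1.74; W sinα = 6.1
Slice 3: Δl = 2.6/cos15.6° = 2.699 m; N'_3 = 273·cos15.6° = 262.9; c'Δl = 1.62; W sinα = 73.4
Slice 4: Δl = 1.6/cos27.1° = 1.797 m; N'_4 = 145·cos27.1° = 129.1; c'Δl = 1.08; W sinα = 66.1
Slice 5: Δl = 1.4/cos36.2° = 1.735 m; N'_5 = 104·cos36.2° = 83.9; c'Δl = 1.04; W sinα = 61.4
Slice 6: Δl = 2.8/cos51.0° = 4.449 m; N'_6 = 109·cos51.0° = 68.6; c'Δl = 2.67; W sinα = 84.7
Σc'Δl = 9.7 kN/m; ΣN' = 889.5 kN/m; ΣW sinα = 274.2 kN/m
Resisting = 9.7 + 889.5·tan24.6° = 9.7 + 407.3 = 417.0 kN/m
FS = 417.0 / 274.2 = 1.521

FS = 1.52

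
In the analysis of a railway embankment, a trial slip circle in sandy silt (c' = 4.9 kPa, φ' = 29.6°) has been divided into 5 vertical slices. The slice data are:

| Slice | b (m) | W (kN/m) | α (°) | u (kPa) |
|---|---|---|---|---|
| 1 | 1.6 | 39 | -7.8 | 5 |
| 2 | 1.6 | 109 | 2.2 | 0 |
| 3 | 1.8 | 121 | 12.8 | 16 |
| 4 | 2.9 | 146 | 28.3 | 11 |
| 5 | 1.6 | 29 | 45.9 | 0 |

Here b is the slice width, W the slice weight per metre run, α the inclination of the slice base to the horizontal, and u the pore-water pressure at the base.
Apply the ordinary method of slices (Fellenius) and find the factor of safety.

FS = 2.12

Ordinary method of slices: FS = Σ[c'·Δl_i + (W_i cosα_i − u_i·Δl_i)·tanφ'] / Σ W_i sinα_i, with Δl_i = b_i / cosα_i.
Slice 1: Δl = 1.6/cos(-7.8°) = 1.615 m; N'_1 = 39·cos(-7.8°) − 5·1.615 = 30.6; c'Δl = 7.91; W sinα = -5.3
Slice 2: Δl = 1.6/cos2.2° = 1.601 m; N'_2 = 109·cos2.2° − 0·1.601 = 108.9; c'Δl = 7.85; W sinα = 4.2
Slice 3: Δl = 1.8/cos12.8° = 1.846 m; N'_3 = 121·cos12.8° − 16·1.846 = 88.5; c'Δl = 9.04; W sinα = 26.8
Slice 4: Δl = 2.9/cos28.3° = 3.294 m; N'_4 = 146·cos28.3° − 11·3.294 = 92.3; c'Δl = 16.14; W sinα = 69.2
Slice 5: Δl = 1.6/cos45.9° = 2.299 m; N'_5 = 29·cos45.9° − 0·2.299 = 20.2; c'Δl = 11.27; W sinα = 20.8
Σc'Δl = 52.2 kN/m; ΣN' = 340.4 kN/m; ΣW sinα = 115.7 kN/m
Resisting = 52.2 + 340.4·tan29.6° = 52.2 + 193.4 = 245.6 kN/m
FS = 245.6 / 115.7 = 2.122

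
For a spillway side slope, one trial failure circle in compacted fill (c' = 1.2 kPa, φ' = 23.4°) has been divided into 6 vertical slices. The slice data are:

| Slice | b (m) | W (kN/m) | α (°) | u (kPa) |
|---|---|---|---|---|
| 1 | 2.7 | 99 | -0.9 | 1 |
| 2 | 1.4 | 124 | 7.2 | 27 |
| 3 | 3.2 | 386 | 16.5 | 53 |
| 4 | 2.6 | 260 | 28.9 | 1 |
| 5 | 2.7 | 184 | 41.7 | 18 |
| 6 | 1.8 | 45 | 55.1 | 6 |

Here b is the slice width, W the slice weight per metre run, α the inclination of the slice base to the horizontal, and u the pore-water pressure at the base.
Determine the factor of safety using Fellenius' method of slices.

FS = 0.77

Ordinary method of slices: FS = Σ[c'·Δl_i + (W_i cosα_i − u_i·Δl_i)·tanφ'] / Σ W_i sinα_i, with Δl_i = b_i / cosα_i.
Slice 1: Δl = 2.7/cos(-0.9°) = 2.700 m; N'_1 = 99·cos(-0.9°) − 1·2.700 = 96.3; c'Δl = 3.24; W sinα = -1.6
Slice 2: Δl = 1.4/cos7.2° = 1.411 m; N'_2 = 124·cos7.2° − 27·1.411 = 84.9; c'Δl = 1.69; W sinα = 15.5
Slice 3: Δl = 3.2/cos16.5° = 3.337 m; N'_3 = 386·cos16.5° − 53·3.337 = 193.2; c'Δl = 4.00; W sinα = 109.6
Slice 4: Δl = 2.6/cos28.9° = 2.970 m; N'_4 = 260·cos28.9° − 1·2.970 = 224.7; c'Δl = 3.56; W sinα = 125.7
Slice 5: Δl = 2.7/cos41.7° = 3.616 m; N'_5 = 184·cos41.7° − 18·3.616 = 72.3; c'Δl = 4.34; W sinα = 122.4
Slice 6: Δl = 1.8/cos55.1° = 3.146 m; N'_6 = 45·cos55.1° − 6·3.146 = 6.9; c'Δl = 3.78; W sinα = 36.9
Σc'Δl = 20.6 kN/m; ΣN' = 678.2 kN/m; ΣW sinα = 408.6 kN/m
Resisting = 20.6 + 678.2·tan23.4° = 20.6 + 293.5 = 314.1 kN/m
FS = 314.1 / 408.6 = 0.769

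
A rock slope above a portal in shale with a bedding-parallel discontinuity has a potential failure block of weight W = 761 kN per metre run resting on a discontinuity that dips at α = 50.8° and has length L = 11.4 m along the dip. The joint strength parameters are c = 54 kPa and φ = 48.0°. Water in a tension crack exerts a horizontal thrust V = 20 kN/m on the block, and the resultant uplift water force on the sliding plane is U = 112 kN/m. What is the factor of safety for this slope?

Resolving the block weight along and normal to the plane and applying the Mohr–Coulomb strength on the joint:
N' = W cosα − U − V sinα = 761·cos50.8° − 112 − 20·sin50.8° = 353.5 kN/m
Driving force T = W sinα + V cosα = 761·sin50.8° + 20·cos50.8° = 602.4 kN/m
Resisting force R = c·L + N'·tanφ = 54·11.4 + 353.5·tan48.0° = 615.6 + 392.6 = 1008.2 kN/m
FS = R / T = 1008.2 / 602.4 = 1.674

FS = 1.67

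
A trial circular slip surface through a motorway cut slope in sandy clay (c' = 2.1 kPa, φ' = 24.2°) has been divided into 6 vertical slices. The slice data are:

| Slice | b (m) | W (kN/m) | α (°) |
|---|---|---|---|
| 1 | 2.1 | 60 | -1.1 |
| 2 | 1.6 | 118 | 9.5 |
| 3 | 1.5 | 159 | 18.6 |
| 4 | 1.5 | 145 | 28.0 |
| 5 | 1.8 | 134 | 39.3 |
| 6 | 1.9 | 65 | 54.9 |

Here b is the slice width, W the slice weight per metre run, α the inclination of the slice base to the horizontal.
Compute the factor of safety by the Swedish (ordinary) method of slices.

Ordinary method of slices: FS = Σ[c'·Δl_i + (W_i cosα_i)·tanφ'] / Σ W_i sinα_i, with Δl_i = b_i / cosα_i.
Slice 1: Δl = 2.1/cos(-1.1°) = 2.100 m; N'_1 = 60·cos(-1.1°) = 60.0; c'Δl = 4.41; W sinα = -1.2
Slice 2: Δl = 1.6/cos9.5° = 1.622 m; N'_2 = 118·cos9.5° = 116.4; c'Δl = 3.41; W sinα = 19.5
Slice 3: Δl = 1.5/cos18.6° = 1.583 m; N'_3 = 159·cos18.6° = 150.7; c'Δl = 3.32; W sinα = 50.7
Slice 4: Δl = 1.5/cos28.0° = 1.699 m; N'_4 = 145·cos28.0° = 128.0; c'Δl = 3.57; W sinα = 68.1
Slice 5: Δl = 1.8/cos39.3° = 2.326 m; N'_5 = 134·cos39.3° = 103.7; c'Δl = 4.88; W sinα = 84.9
Slice 6: Δl = 1.9/cos54.9° = 3.304 m; N'_6 = 65·cos54.9° = 37.4; c'Δl = 6.94; W sinα = 53.2
Σc'Δl = 26.5 kN/m; ΣN' = 596.2 kN/m; ΣW sinα = 275.2 kN/m
Resisting = 26.5 + 596.2·tan24.2° = 26.5 + 267.9 = 294.5 kN/m
FS = 294.5 / 275.2 = 1.070

FS = 1.07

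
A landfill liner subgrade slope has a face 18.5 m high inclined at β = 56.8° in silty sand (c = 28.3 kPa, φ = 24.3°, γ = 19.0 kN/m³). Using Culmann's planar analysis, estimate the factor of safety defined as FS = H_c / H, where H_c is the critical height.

H_c = (4c/γ) · sinβ cosφ / [1 − cos(β − φ)]
    = (4·28.3/19.0) · sin56.8°·cos24.3° / [1 − cos32.5°]
    = 5.958 · 0.7626 / 0.1566 = 29.01 m
FS = H_c / H = 29.01 / 18.5 = 1.568

FS = 1.57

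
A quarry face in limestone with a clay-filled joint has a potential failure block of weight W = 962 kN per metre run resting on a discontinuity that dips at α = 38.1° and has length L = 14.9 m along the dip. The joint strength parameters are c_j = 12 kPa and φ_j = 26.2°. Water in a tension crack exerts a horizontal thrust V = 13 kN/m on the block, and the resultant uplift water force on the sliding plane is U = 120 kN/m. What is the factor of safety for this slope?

Resolving the block weight along and normal to the plane and applying the Mohr–Coulomb strength on the joint:
N' = W cosα − U − V sinα = 962·cos38.1° − 120 − 13·sin38.1° = 629.0 kN/m
Driving force T = W sinα + V cosα = 962·sin38.1° + 13·cos38.1° = 603.8 kN/m
Resisting force R = c_j·L + N'·tanφ_j = 12·14.9 + 629.0·tan26.2° = 178.8 + 309.5 = 488.3 kN/m
FS = R / T = 488.3 / 603.8 = 0.809

FS = 0.81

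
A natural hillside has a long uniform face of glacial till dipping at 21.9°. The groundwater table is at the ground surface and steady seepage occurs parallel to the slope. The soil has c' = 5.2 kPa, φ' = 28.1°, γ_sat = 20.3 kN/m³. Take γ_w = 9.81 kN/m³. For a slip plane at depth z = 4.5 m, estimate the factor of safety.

FS = 0.85

With seepage parallel to the slope and the water table at the surface, the effective normal stress on the slip plane uses the buoyant unit weight γ' = γ_sat − γ_w while the driving shear stress uses γ_sat:
FS = [c' + γ' z cos²β tanφ'] / [γ_sat z sinβ cosβ]
γ' = 20.3 − 9.81 = 10.49 kN/m³
Numerator = 5.2 + 10.49·4.5·cos²21.9°·tan28.1° = 5.2 + 10.49·4.5·0.8609·0.5340 = 26.899 kPa
Denominator = 20.3·4.5·sin21.9°·cos21.9° = 20.3·4.5·0.3730·0.9278 = 31.614 kPa
FS = 26.899 / 31.614 = 0.851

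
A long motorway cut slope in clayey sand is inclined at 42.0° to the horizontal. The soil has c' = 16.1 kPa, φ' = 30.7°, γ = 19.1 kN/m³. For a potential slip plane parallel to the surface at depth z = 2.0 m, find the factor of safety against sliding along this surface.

FS = 1.51

For an infinite slope with a slip plane parallel to the surface (no pore pressure): FS = [c' + γz cos²β tanφ'] / [γz sinβ cosβ].
γz = 19.1·2.0 = 38.20 kN/m²
Numerator = 16.1 + 38.20·cos²42.0°·tan30.7° = 16.1 + 38.20·0.5523·0.5938 = 28.626 kPa
Denominator = 38.20·sin42.0°·cos42.0° = 38.20·0.6691·0.7431 = 18.995 kPa
FS = 28.626 / 18.995 = 1.507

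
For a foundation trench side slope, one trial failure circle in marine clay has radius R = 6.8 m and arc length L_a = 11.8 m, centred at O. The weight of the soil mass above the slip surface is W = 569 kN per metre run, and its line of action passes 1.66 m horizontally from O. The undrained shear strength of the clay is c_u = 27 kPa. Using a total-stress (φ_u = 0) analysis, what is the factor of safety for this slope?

Taking moments about the centre O, the resisting moment is provided by the undrained shear strength acting along the arc:
M_R = c_u·L_a·R = 27·11.80·6.8 = 2166.5 kN·m/m
M_D = W·d = 569·1.66 = 944.5 kN·m/m
FS = M_R / M_D = 2166.5 / 944.5 = 2.294

FS = 2.29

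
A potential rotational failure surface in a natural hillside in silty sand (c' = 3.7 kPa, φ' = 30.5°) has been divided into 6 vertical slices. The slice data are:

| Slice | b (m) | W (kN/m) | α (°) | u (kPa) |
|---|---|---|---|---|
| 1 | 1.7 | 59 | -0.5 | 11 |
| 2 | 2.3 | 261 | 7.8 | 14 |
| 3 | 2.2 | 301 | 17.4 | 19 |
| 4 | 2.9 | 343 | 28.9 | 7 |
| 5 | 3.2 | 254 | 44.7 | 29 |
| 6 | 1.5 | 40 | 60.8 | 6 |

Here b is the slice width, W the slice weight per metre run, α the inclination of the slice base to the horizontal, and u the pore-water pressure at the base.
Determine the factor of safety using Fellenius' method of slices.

Ordinary method of slices: FS = Σ[c'·Δl_i + (W_i cosα_i − u_i·Δl_i)·tanφ'] / Σ W_i sinα_i, with Δl_i = b_i / cosα_i.
Slice 1: Δl = 1.7/cos(-0.5°) = 1.700 m; N'_1 = 59·cos(-0.5°) − 11·1.700 = 40.3; c'Δl = 6.29; W sinα = -0.5
Slice 2: Δl = 2.3/cos7.8° = 2.321 m; N'_2 = 261·cos7.8° − 14·2.321 = 226.1; c'Δl = 8.59; W sinα = 35.4
Slice 3: Δl = 2.2/cos17.4° = 2.305 m; N'_3 = 301·cos17.4° − 19·2.305 = 243.4; c'Δl = 8.53; W sinα = 90.0
Slice 4: Δl = 2.9/cos28.9° = 3.313 m; N'_4 = 343·cos28.9° − 7·3.313 = 277.1; c'Δl = 12.26; W sinα = 165.8
Slice 5: Δl = 3.2/cos44.7° = 4.502 m; N'_5 = 254·cos44.7° − 29·4.502 = 50.0; c'Δl = 16.66; W sinα = 178.7
Slice 6: Δl = 1.5/cos60.8° = 3.075 m; N'_6 = 40·cos60.8° − 6·3.075 = 1.1; c'Δl = 11.38; W sinα = 34.9
Σc'Δl = 63.7 kN/m; ΣN' = 838.0 kN/m; ΣW sinα = 504.3 kN/m
Resisting = 63.7 + 838.0·tan30.5° = 63.7 + 493.6 = 557.3 kN/m
FS = 557.3 / 504.3 = 1.105

FS = 1.11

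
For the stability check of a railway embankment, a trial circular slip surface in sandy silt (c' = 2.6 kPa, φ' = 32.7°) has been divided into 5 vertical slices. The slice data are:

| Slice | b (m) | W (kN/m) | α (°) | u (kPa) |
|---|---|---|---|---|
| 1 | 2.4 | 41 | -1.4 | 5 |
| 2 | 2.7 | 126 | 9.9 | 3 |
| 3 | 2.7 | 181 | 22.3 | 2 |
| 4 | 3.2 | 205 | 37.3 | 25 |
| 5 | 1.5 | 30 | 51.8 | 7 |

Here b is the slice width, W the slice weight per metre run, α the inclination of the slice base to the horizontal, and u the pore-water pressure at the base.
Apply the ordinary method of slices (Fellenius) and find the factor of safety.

FS = 1.16

Ordinary method of slices: FS = Σ[c'·Δl_i + (W_i cosα_i − u_i·Δl_i)·tanφ'] / Σ W_i sinα_i, with Δl_i = b_i / cosα_i.
Slice 1: Δl = 2.4/cos(-1.4°) = 2.401 m; N'_1 = 41·cos(-1.4°) − 5·2.401 = 29.0; c'Δl = 6.24; W sinα = -1.0
Slice 2: Δl = 2.7/cos9.9° = 2.741 m; N'_2 = 126·cos9.9° − 3·2.741 = 115.9; c'Δl = 7.13; W sinα = 21.7
Slice 3: Δl = 2.7/cos22.3° = 2.918 m; N'_3 = 181·cos22.3° − 2·2.918 = 161.6; c'Δl = 7.59; W sinα = 68.7
Slice 4: Δl = 3.2/cos37.3° = 4.023 m; N'_4 = 205·cos37.3° − 25·4.023 = 62.5; c'Δl = 10.46; W sinα = 124.2
Slice 5: Δl = 1.5/cos51.8° = 2.426 m; N'_5 = 30·cos51.8° − 7·2.426 = 1.6; c'Δl = 6.31; W sinα = 23.6
Σc'Δl = 37.7 kN/m; ΣN' = 370.6 kN/m; ΣW sinα = 237.1 kN/m
Resisting = 37.7 + 370.6·tan32.7° = 37.7 + 237.9 = 275.6 kN/m
FS = 275.6 / 237.1 = 1.162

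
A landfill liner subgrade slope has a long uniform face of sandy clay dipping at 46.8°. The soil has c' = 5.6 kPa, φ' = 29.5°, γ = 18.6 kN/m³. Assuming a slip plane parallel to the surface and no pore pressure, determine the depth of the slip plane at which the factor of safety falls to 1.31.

z = 0.77 m

Setting FS = 1.31 in FS = [c' + γz cos²β tanφ'] / [γz sinβ cosβ] and solving for z:
z = c' / [γ cosβ (FS·sinβ − cosβ·tanφ')]
  = 5.6 / [18.6·cos46.8°·(1.31·sin46.8° − cos46.8°·tan29.5°)]
  = 5.6 / [18.6·0.6845·(1.31·0.7290 − 0.6845·0.5658)]
  = 5.6 / 7.2277 = 0.775 m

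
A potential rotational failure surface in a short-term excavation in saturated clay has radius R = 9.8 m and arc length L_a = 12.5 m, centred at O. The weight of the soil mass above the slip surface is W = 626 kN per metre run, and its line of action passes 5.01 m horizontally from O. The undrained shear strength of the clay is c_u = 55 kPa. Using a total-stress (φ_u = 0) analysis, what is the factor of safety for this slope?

FS = 2.15

Taking moments about the centre O, the resisting moment is provided by the undrained shear strength acting along the arc:
M_R = c_u·L_a·R = 55·12.50·9.8 = 6737.5 kN·m/m
M_D = W·d = 626·5.01 = 3136.3 kN·m/m
FS = M_R / M_D = 6737.5 / 3136.3 = 2.148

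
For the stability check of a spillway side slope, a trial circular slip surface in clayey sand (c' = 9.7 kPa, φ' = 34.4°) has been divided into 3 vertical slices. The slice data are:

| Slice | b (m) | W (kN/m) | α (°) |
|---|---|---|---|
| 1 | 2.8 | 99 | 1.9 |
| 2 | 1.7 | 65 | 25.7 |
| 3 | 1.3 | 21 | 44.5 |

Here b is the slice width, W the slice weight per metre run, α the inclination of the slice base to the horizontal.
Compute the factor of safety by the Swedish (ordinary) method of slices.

FS = 3.92

Ordinary method of slices: FS = Σ[c'·Δl_i + (W_i cosα_i)·tanφ'] / Σ W_i sinα_i, with Δl_i = b_i / cosα_i.
Slice 1: Δl = 2.8/cos1.9° = 2.802 m; N'_1 = 99·cos1.9° = 98.9; c'Δl = 27.17; W sinα = 3.3
Slice 2: Δl = 1.7/cos25.7° = 1.887 m; N'_2 = 65·cos25.7° = 58.6; c'Δl = 18.30; W sinα = 28.2
Slice 3: Δl = 1.3/cos44.5° = 1.823 m; N'_3 = 21·cos44.5° = 15.0; c'Δl = 17.68; W sinα = 14.7
Σc'Δl = 63.2 kN/m; ΣN' = 172.5 kN/m; ΣW sinα = 46.2 kN/m
Resisting = 63.2 + 172.5·tan34.4° = 63.2 + 118.1 = 181.3 kN/m
FS = 181.3 / 46.2 = 3.924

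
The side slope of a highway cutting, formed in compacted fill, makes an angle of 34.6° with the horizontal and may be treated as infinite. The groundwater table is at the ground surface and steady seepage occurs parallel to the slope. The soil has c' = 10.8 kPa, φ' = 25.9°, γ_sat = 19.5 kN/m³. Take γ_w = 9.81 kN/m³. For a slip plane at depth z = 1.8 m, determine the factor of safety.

With seepage parallel to the slope and the water table at the surface, the effective normal stress on the slip plane uses the buoyant unit weight γ' = γ_sat − γ_w while the driving shear stress uses γ_sat:
FS = [c' + γ' z cos²β tanφ'] / [γ_sat z sinβ cosβ]
γ' = 19.5 − 9.81 = 9.69 kN/m³
Numerator = 10.8 + 9.69·1.8·cos²34.6°·tan25.9° = 10.8 + 9.69·1.8·0.6776·0.4856 = 16.538 kPa
Denominator = 19.5·1.8·sin34.6°·cos34.6° = 19.5·1.8·0.5678·0.8231 = 16.406 kPa
FS = 16.538 / 16.406 = 1.008

FS = 1.01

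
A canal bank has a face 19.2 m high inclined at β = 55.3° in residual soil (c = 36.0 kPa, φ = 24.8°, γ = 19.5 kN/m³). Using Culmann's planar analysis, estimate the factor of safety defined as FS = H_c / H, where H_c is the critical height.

H_c = (4c/γ) · sinβ cosφ / [1 − cos(β − φ)]
    = (4·36.0/19.5) · sin55.3°·cos24.8° / [1 − cos30.5°]
    = 7.385 · 0.7463 / 0.1384 = 39.83 m
FS = H_c / H = 39.83 / 19.2 = 2.074

FS = 2.07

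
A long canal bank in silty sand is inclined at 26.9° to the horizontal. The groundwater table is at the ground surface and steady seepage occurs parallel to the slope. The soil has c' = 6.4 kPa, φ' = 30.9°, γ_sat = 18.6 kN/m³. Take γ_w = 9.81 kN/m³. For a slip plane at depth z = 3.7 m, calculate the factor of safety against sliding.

With seepage parallel to the slope and the water table at the surface, the effective normal stress on the slip plane uses the buoyant unit weight γ' = γ_sat − γ_w while the driving shear stress uses γ_sat:
FS = [c' + γ' z cos²β tanφ'] / [γ_sat z sinβ cosβ]
γ' = 18.6 − 9.81 = 8.79 kN/m³
Numerator = 6.4 + 8.79·3.7·cos²26.9°·tan30.9° = 6.4 + 8.79·3.7·0.7953·0.5985 = 21.880 kPa
Denominator = 18.6·3.7·sin26.9°·cos26.9° = 18.6·3.7·0.4524·0.8918 = 27.768 kPa
FS = 21.880 / 27.768 = 0.788

FS = 0.79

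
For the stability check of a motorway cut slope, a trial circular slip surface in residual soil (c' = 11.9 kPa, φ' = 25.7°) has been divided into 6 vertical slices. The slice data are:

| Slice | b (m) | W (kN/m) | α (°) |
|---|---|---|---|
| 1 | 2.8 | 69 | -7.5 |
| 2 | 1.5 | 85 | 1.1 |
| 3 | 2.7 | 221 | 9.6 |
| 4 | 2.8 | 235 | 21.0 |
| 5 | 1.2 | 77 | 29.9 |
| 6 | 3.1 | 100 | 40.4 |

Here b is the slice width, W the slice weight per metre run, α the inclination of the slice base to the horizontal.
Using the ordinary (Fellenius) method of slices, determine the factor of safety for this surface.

FS = 2.48

Ordinary method of slices: FS = Σ[c'·Δl_i + (W_i cosα_i)·tanφ'] / Σ W_i sinα_i, with Δl_i = b_i / cosα_i.
Slice 1: Δl = 2.8/cos(-7.5°) = 2.824 m; N'_1 = 69·cos(-7.5°) = 68.4; c'Δl = 33.61; W sinα = -9.0
Slice 2: Δl = 1.5/cos1.1° = 1.500 m; N'_2 = 85·cos1.1° = 85.0; c'Δl = 17.85; W sinα = 1.6
Slice 3: Δl = 2.7/cos9.6° = 2.738 m; N'_3 = 221·cos9.6° = 217.9; c'Δl = 32.59; W sinα = 36.9
Slice 4: Δl = 2.8/cos21.0° = 2.999 m; N'_4 = 235·cos21.0° = 219.4; c'Δl = 35.69; W sinα = 84.2
Slice 5: Δl = 1.2/cos29.9° = 1.384 m; N'_5 = 77·cos29.9° = 66.8; c'Δl = 16.47; W sinα = 38.4
Slice 6: Δl = 3.1/cos40.4° = 4.071 m; N'_6 = 100·cos40.4° = 76.2; c'Δl = 48.44; W sinα = 64.8
Σc'Δl = 184.7 kN/m; ΣN' = 733.6 kN/m; ΣW sinα = 216.9 kN/m
Resisting = 184.7 + 733.6·tan25.7° = 184.7 + 353.1 = 537.7 kN/m
FS = 537.7 / 216.9 = 2.479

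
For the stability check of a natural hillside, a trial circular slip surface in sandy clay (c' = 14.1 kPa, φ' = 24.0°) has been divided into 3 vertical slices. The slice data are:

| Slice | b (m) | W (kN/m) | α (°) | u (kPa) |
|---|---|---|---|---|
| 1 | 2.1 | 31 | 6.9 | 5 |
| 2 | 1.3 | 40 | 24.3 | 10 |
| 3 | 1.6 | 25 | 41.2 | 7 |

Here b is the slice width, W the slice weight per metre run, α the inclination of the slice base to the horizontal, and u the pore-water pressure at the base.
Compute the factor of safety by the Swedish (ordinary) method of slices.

Ordinary method of slices: FS = Σ[c'·Δl_i + (W_i cosα_i − u_i·Δl_i)·tanφ'] / Σ W_i sinα_i, with Δl_i = b_i / cosα_i.
Slice 1: Δl = 2.1/cos6.9° = 2.115 m; N'_1 = 31·cos6.9° − 5·2.115 = 20.2; c'Δl = 29.83; W sinα = 3.7
Slice 2: Δl = 1.3/cos24.3° = 1.426 m; N'_2 = 40·cos24.3° − 10·1.426 = 22.2; c'Δl = 20.11; W sinα = 16.5
Slice 3: Δl = 1.6/cos41.2° = 2.126 m; N'_3 = 25·cos41.2° − 7·2.126 = 3.9; c'Δl = 29.98; W sinα = 16.5
Σc'Δl = 79.9 kN/m; ΣN' = 46.3 kN/m; ΣW sinα = 36.7 kN/m
Resisting = 79.9 + 46.3·tan24.0° = 79.9 + 20.6 = 100.5 kN/m
FS = 100.5 / 36.7 = 2.743

FS = 2.74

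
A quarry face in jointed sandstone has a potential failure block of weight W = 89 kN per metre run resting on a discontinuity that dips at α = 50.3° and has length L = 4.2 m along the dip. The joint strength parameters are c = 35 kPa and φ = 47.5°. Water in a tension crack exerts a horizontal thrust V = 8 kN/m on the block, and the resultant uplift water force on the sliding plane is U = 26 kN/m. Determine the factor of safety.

FS = 2.36

Resolving the block weight along and normal to the plane and applying the Mohr–Coulomb strength on the joint:
N' = W cosα − U − V sinα = 89·cos50.3° − 26 − 8·sin50.3° = 24.7 kN/m
Driving force T = W sinα + V cosα = 89·sin50.3° + 8·cos50.3° = 73.6 kN/m
Resisting force R = c·L + N'·tanφ = 35·4.2 + 24.7·tan47.5° = 147.0 + 27.0 = 174.0 kN/m
FS = R / T = 174.0 / 73.6 = 2.364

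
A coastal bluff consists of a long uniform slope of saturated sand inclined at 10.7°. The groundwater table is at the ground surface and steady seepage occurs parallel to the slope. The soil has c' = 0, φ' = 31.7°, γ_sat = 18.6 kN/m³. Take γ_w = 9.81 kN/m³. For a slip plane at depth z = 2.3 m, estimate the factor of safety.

FS = 1.54

With seepage parallel to the slope and the water table at the surface, the effective normal stress on the slip plane uses the buoyant unit weight γ' = γ_sat − γ_w while the driving shear stress uses γ_sat:
FS = [c' + γ' z cos²β tanφ'] / [γ_sat z sinβ cosβ]
(For c' = 0 this reduces to FS = (γ'/γ_sat)·tanφ'/tanβ.)
γ' = 18.6 − 9.81 = 8.79 kN/m³
Numerator = 0.0 + 8.79·2.3·cos²10.7°·tan31.7° = 0.0 + 8.79·2.3·0.9655·0.6176 = 12.056 kPa
Denominator = 18.6·2.3·sin10.7°·cos10.7° = 18.6·2.3·0.1857·0.9826 = 7.805 kPa
FS = 12.056 / 7.805 = 1.545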